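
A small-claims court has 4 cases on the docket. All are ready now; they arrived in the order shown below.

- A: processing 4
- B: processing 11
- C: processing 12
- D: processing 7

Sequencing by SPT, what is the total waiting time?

37

SPT (increasing processing time): A D B C.
A: waits 0, runs 0→4
D: waits 4, runs 4→11
B: waits 11, runs 11→22
C: waits 22, runs 22→34
Sum = 0+4+11+22 = 37.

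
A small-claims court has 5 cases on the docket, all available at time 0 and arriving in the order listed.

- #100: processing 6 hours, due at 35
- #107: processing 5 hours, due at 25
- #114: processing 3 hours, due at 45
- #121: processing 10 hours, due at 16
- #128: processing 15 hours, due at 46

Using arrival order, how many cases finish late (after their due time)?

FIFO (arrival order): #100 #107 #114 #121 #128.
#100: 0→6, due 35, tardiness 0
#107: 6→11, due 25, tardiness 0
#114: 11→14, due 45, tardiness 0
#121: 14→24, due 16, tardiness 8
#128: 24→39, due 46, tardiness 0
Late cases: 1.

1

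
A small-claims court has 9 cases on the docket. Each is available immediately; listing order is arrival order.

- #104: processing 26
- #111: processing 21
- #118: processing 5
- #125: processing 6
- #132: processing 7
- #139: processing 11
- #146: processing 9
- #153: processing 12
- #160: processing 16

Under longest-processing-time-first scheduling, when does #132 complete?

102

LPT (decreasing processing time): #104 #111 #160 #153 #139 #146 #132 #125 #118.
#104: 0→26
#111: 26→47
#160: 47→63
#153: 63→75
#139: 75→86
#146: 86→95
#132: 95→102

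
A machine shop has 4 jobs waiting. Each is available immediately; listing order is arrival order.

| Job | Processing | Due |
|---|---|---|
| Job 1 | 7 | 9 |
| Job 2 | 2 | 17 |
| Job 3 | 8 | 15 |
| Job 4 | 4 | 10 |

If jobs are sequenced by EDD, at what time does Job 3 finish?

EDD (increasing due date): Job 1 Job 4 Job 3 Job 2.
Job 1: 0→7
Job 4: 7→11
Job 3: 11→19

19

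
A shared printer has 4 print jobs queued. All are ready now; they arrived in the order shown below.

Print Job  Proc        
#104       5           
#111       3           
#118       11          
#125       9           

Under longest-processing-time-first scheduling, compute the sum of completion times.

84

LPT (decreasing processing time): #118 #125 #104 #111.
#118: 0→11
#125: 11→20
#104: 20→25
#111: 25→28
Sum = 11+20+25+28 = 84.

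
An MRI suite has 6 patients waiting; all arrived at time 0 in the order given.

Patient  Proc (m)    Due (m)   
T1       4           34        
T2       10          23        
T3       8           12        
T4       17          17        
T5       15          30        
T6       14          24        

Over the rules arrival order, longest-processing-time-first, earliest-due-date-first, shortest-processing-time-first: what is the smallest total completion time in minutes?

FIFO (arrival order): T1 T2 T3 T4 T5 T6.
T1: 0→4
T2: 4→14
T3: 14→22
T4: 22→39
T5: 39→54
T6: 54→68
Sum = 4+14+22+39+54+68 = 201.
LPT (decreasing processing time): T4 T5 T6 T2 T3 T1.
T4: 0→17
T5: 17→32
T6: 32→46
T2: 46→56
T3: 56→64
T1: 64→68
Sum = 17+32+46+56+64+68 = 283.
EDD (increasing due date): T3 T4 T2 T6 T5 T1.
T3: 0→8
T4: 8→25
T2: 25→35
T6: 35→49
T5: 49→64
T1: 64→68
Sum = 8+25+35+49+64+68 = 249.
SPT (increasing processing time): T1 T3 T2 T6 T5 T4.
T1: 0→4
T3: 4→12
T2: 12→22
T6: 22→36
T5: 36→51
T4: 51→68
Sum = 4+12+22+36+51+68 = 193.
FIFO 201, LPT 283, EDD 249, SPT 193 → minimum 193.

193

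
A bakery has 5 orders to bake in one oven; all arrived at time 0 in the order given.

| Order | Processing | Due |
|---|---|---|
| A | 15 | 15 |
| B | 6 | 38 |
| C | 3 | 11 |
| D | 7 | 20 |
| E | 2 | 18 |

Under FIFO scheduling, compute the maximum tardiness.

FIFO (arrival order): A B C D E.
A: 0→15, due 15, tardiness 0
B: 15→21, due 38, tardiness 0
C: 21→24, due 11, tardiness 13
D: 24→31, due 20, tardiness 11
E: 31→33, due 18, tardiness 15
Maximum = 15.

15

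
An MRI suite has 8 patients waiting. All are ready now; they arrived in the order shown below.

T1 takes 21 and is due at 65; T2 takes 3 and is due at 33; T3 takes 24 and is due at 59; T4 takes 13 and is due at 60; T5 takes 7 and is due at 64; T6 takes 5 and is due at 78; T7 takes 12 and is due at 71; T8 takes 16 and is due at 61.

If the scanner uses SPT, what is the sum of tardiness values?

54

SPT (increasing processing time): T2 T6 T5 T7 T4 T8 T1 T3.
T2: 0→3, due 33, tardiness 0
T6: 3→8, due 78, tardiness 0
T5: 8→15, due 64, tardiness 0
T7: 15→27, due 71, tardiness 0
T4: 27→40, due 60, tardiness 0
T8: 40→56, due 61, tardiness 0
T1: 56→77, due 65, tardiness 12
T3: 77→101, due 59, tardiness 42
Sum = 0+0+0+0+0+0+12+42 = 54.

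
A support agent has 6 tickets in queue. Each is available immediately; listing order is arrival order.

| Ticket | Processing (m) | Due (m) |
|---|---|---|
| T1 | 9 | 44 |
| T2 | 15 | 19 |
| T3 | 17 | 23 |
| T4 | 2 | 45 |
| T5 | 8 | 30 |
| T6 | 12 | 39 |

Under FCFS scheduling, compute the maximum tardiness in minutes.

24

FIFO (arrival order): T1 T2 T3 T4 T5 T6.
T1: 0→9, due 44, tardiness 0
T2: 9→24, due 19, tardiness 5
T3: 24→41, due 23, tardiness 18
T4: 41→43, due 45, tardiness 0
T5: 43→51, due 30, tardiness 21
T6: 51→63, due 39, tardiness 24
Maximum = 24.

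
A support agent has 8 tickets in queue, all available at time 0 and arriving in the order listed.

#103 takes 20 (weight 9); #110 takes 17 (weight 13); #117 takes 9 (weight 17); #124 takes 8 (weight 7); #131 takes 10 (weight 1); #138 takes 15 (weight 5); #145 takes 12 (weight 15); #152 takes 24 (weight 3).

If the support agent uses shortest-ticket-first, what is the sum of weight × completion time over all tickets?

3314

SPT (increasing processing time): #124 #117 #131 #145 #138 #110 #103 #152.
#124: finishes 8, weight 7, w·C = 56
#117: finishes 17, weight 17, w·C = 289
#131: finishes 27, weight 1, w·C = 27
#145: finishes 39, weight 15, w·C = 585
#138: finishes 54, weight 5, w·C = 270
#110: finishes 71, weight 13, w·C = 923
#103: finishes 91, weight 9, w·C = 819
#152: finishes 115, weight 3, w·C = 345
Sum = 56+289+27+585+270+923+819+345 = 3314.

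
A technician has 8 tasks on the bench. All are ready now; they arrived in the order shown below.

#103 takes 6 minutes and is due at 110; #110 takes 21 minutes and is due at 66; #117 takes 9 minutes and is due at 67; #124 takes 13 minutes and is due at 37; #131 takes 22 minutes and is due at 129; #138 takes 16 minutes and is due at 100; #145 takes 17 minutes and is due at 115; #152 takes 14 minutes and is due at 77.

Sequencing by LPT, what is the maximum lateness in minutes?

66

LPT (decreasing processing time): #131 #110 #145 #138 #152 #124 #117 #103.
#131: 0→22, due 129, lateness -107
#110: 22→43, due 66, lateness -23
#145: 43→60, due 115, lateness -55
#138: 60→76, due 100, lateness -24
#152: 76→90, due 77, lateness 13
#124: 90→103, due 37, lateness 66
#117: 103→112, due 67, lateness 45
#103: 112→118, due 110, lateness 8
Maximum = 66.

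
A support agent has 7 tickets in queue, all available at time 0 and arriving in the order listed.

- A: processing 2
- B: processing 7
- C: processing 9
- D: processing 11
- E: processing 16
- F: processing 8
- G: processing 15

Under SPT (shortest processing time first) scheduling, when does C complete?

SPT (increasing processing time): A B F C D G E.
A: 0→2
B: 2→9
F: 9→17
C: 17→26

26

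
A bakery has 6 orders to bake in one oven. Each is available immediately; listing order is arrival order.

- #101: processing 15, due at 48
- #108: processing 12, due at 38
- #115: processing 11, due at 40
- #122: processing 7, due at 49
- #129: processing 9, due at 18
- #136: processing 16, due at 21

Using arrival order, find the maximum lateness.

49

FIFO (arrival order): #101 #108 #115 #122 #129 #136.
#101: 0→15, due 48, lateness -33
#108: 15→27, due 38, lateness -11
#115: 27→38, due 40, lateness -2
#122: 38→45, due 49, lateness -4
#129: 45→54, due 18, lateness 36
#136: 54→70, due 21, lateness 49
Maximum = 49.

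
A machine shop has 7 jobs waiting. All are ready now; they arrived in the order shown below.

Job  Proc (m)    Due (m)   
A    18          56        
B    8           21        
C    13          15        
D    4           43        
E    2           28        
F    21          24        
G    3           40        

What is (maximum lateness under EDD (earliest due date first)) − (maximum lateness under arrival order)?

EDD (increasing due date): C B F E G D A.
C: 0→13, due 15, lateness -2
B: 13→21, due 21, lateness 0
F: 21→42, due 24, lateness 18
E: 42→44, due 28, lateness 16
G: 44→47, due 40, lateness 7
D: 47→51, due 43, lateness 8
A: 51→69, due 56, lateness 13
Maximum = 18.
FIFO (arrival order): A B C D E F G.
A: 0→18, due 56, lateness -38
B: 18→26, due 21, lateness 5
C: 26→39, due 15, lateness 24
D: 39→43, due 43, lateness 0
E: 43→45, due 28, lateness 17
F: 45→66, due 24, lateness 42
G: 66→69, due 40, lateness 29
Maximum = 42.
Difference = 18 − 42 = -24.

-24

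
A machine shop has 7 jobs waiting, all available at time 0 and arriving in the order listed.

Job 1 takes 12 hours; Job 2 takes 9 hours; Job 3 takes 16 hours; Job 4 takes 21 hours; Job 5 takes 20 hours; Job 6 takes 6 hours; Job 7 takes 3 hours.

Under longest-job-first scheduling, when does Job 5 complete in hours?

LPT (decreasing processing time): Job 4 Job 5 Job 3 Job 1 Job 2 Job 6 Job 7.
Job 4: 0→21
Job 5: 21→41

41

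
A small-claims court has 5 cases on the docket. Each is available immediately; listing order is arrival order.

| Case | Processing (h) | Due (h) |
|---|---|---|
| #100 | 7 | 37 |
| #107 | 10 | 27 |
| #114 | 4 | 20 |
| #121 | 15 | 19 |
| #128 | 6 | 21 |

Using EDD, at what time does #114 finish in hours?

EDD (increasing due date): #121 #114 #128 #107 #100.
#121: 0→15
#114: 15→19

19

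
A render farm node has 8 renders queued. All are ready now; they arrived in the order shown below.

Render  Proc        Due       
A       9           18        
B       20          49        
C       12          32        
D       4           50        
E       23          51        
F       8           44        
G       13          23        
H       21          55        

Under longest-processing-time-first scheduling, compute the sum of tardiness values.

LPT (decreasing processing time): E H B G C A F D.
E: 0→23, due 51, tardiness 0
H: 23→44, due 55, tardiness 0
B: 44→64, due 49, tardiness 15
G: 64→77, due 23, tardiness 54
C: 77→89, due 32, tardiness 57
A: 89→98, due 18, tardiness 80
F: 98→106, due 44, tardiness 62
D: 106→110, due 50, tardiness 60
Sum = 0+0+15+54+57+80+62+60 = 328.

328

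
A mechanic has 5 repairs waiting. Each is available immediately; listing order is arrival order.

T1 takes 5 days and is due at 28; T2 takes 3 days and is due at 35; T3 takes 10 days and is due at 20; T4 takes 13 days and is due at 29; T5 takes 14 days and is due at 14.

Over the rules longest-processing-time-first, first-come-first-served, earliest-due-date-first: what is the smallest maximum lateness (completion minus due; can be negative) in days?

LPT (decreasing processing time): T5 T4 T3 T1 T2.
T5: 0→14, due 14, lateness 0
T4: 14→27, due 29, lateness -2
T3: 27→37, due 20, lateness 17
T1: 37→42, due 28, lateness 14
T2: 42→45, due 35, lateness 10
Maximum = 17.
FIFO (arrival order): T1 T2 T3 T4 T5.
T1: 0→5, due 28, lateness -23
T2: 5→8, due 35, lateness -27
T3: 8→18, due 20, lateness -2
T4: 18→31, due 29, lateness 2
T5: 31→45, due 14, lateness 31
Maximum = 31.
EDD (increasing due date): T5 T3 T1 T4 T2.
T5: 0→14, due 14, lateness 0
T3: 14→24, due 20, lateness 4
T1: 24→29, due 28, lateness 1
T4: 29→42, due 29, lateness 13
T2: 42→45, due 35, lateness 10
Maximum = 13.
LPT 17, FIFO 31, EDD 13 → minimum 13.

13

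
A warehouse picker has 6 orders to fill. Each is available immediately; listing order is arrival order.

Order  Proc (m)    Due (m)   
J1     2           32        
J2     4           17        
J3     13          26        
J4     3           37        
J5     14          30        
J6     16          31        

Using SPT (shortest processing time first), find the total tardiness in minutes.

27

SPT (increasing processing time): J1 J4 J2 J3 J5 J6.
J1: 0→2, due 32, tardiness 0
J4: 2→5, due 37, tardiness 0
J2: 5→9, due 17, tardiness 0
J3: 9→22, due 26, tardiness 0
J5: 22→36, due 30, tardiness 6
J6: 36→52, due 31, tardiness 21
Sum = 0+0+0+0+6+21 = 27.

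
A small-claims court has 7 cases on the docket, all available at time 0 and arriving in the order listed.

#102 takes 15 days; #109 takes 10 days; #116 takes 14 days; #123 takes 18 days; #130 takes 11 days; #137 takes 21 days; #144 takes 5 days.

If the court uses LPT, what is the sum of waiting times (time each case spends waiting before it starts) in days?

350

LPT (decreasing processing time): #137 #123 #102 #116 #130 #109 #144.
#137: waits 0, runs 0→21
#123: waits 21, runs 21→39
#102: waits 39, runs 39→54
#116: waits 54, runs 54→68
#130: waits 68, runs 68→79
#109: waits 79, runs 79→89
#144: waits 89, runs 89→94
Sum = 0+21+39+54+68+79+89 = 350.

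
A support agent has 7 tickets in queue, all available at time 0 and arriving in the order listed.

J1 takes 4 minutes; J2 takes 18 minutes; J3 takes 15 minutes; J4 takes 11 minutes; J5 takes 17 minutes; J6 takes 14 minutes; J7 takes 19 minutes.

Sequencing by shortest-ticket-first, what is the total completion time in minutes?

330

SPT (increasing processing time): J1 J4 J6 J3 J5 J2 J7.
J1: 0→4
J4: 4→15
J6: 15→29
J3: 29→44
J5: 44→61
J2: 61→79
J7: 79→98
Sum = 4+15+29+44+61+79+98 = 330.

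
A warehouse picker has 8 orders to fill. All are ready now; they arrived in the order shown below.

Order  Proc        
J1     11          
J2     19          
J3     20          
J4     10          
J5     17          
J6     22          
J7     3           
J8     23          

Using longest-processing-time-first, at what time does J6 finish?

LPT (decreasing processing time): J8 J6 J3 J2 J5 J1 J4 J7.
J8: 0→23
J6: 23→45

45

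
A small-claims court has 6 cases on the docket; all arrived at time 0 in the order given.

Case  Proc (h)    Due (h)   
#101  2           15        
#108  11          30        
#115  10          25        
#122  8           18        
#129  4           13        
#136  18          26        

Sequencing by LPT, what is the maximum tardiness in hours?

LPT (decreasing processing time): #136 #108 #115 #122 #129 #101.
#136: 0→18, due 26, tardiness 0
#108: 18→29, due 30, tardiness 0
#115: 29→39, due 25, tardiness 14
#122: 39→47, due 18, tardiness 29
#129: 47→51, due 13, tardiness 38
#101: 51→53, due 15, tardiness 38
Maximum = 38.

38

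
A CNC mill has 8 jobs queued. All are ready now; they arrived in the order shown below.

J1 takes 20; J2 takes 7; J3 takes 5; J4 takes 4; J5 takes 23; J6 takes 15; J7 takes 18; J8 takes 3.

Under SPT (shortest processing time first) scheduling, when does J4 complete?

SPT (increasing processing time): J8 J4 J3 J2 J6 J7 J1 J5.
J8: 0→3
J4: 3→7

7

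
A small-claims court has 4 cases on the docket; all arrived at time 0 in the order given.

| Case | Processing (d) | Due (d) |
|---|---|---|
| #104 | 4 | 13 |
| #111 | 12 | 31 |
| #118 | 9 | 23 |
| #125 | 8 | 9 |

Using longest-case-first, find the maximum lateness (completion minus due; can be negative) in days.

LPT (decreasing processing time): #111 #118 #125 #104.
#111: 0→12, due 31, lateness -19
#118: 12→21, due 23, lateness -2
#125: 21→29, due 9, lateness 20
#104: 29→33, due 13, lateness 20
Maximum = 20.

20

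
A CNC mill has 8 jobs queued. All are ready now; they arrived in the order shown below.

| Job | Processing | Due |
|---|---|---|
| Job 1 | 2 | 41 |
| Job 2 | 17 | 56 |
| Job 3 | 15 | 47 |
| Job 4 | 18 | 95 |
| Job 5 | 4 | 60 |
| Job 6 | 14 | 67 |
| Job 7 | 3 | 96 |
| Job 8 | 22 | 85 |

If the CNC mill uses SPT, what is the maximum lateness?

SPT (increasing processing time): Job 1 Job 7 Job 5 Job 6 Job 3 Job 2 Job 4 Job 8.
Job 1: 0→2, due 41, lateness -39
Job 7: 2→5, due 96, lateness -91
Job 5: 5→9, due 60, lateness -51
Job 6: 9→23, due 67, lateness -44
Job 3: 23→38, due 47, lateness -9
Job 2: 38→55, due 56, lateness -1
Job 4: 55→73, due 95, lateness -22
Job 8: 73→95, due 85, lateness 10
Maximum = 10.

10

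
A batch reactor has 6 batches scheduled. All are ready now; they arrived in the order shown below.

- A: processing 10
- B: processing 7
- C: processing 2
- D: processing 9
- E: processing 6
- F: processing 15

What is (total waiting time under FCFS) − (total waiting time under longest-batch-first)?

FIFO (arrival order): A B C D E F.
A: waits 0, runs 0→10
B: waits 10, runs 10→17
C: waits 17, runs 17→19
D: waits 19, runs 19→28
E: waits 28, runs 28→34
F: waits 34, runs 34→49
Sum = 0+10+17+19+28+34 = 108.
LPT (decreasing processing time): F A D B E C.
F: waits 0, runs 0→15
A: waits 15, runs 15→25
D: waits 25, runs 25→34
B: waits 34, runs 34→41
E: waits 41, runs 41→47
C: waits 47, runs 47→49
Sum = 0+15+25+34+41+47 = 162.
Difference = 108 − 162 = -54.

-54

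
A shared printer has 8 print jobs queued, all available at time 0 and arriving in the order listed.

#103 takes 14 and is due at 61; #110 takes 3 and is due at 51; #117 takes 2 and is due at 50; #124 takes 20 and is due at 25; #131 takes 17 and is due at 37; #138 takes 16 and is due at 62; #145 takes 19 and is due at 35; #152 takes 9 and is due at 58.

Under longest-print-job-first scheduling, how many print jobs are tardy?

LPT (decreasing processing time): #124 #145 #131 #138 #103 #152 #110 #117.
#124: 0→20, due 25, tardiness 0
#145: 20→39, due 35, tardiness 4
#131: 39→56, due 37, tardiness 19
#138: 56→72, due 62, tardiness 10
#103: 72→86, due 61, tardiness 25
#152: 86→95, due 58, tardiness 37
#110: 95→98, due 51, tardiness 47
#117: 98→100, due 50, tardiness 50
Late print jobs: 7.

7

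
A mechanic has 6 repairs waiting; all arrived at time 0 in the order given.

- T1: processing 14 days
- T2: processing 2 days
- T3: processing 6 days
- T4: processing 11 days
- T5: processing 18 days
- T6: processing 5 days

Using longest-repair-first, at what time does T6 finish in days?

54

LPT (decreasing processing time): T5 T1 T4 T3 T6 T2.
T5: 0→18
T1: 18→32
T4: 32→43
T3: 43→49
T6: 49→54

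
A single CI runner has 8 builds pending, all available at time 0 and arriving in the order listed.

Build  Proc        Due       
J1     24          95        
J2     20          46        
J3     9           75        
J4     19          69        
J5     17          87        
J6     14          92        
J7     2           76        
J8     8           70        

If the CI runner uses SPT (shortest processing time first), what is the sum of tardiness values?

SPT (increasing processing time): J7 J8 J3 J6 J5 J4 J2 J1.
J7: 0→2, due 76, tardiness 0
J8: 2→10, due 70, tardiness 0
J3: 10→19, due 75, tardiness 0
J6: 19→33, due 92, tardiness 0
J5: 33→50, due 87, tardiness 0
J4: 50→69, due 69, tardiness 0
J2: 69→89, due 46, tardiness 43
J1: 89→113, due 95, tardiness 18
Sum = 0+0+0+0+0+0+43+18 = 61.

61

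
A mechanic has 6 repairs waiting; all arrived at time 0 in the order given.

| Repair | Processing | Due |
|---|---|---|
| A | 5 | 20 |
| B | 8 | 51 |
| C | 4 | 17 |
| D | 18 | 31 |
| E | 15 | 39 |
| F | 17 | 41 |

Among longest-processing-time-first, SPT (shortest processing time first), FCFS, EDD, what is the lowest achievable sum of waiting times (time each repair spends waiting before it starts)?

111

LPT (decreasing processing time): D F E B A C.
D: waits 0, runs 0→18
F: waits 18, runs 18→35
E: waits 35, runs 35→50
B: waits 50, runs 50→58
A: waits 58, runs 58→63
C: waits 63, runs 63→67
Sum = 0+18+35+50+58+63 = 224.
SPT (increasing processing time): C A B E F D.
C: waits 0, runs 0→4
A: waits 4, runs 4→9
B: waits 9, runs 9→17
E: waits 17, runs 17→32
F: waits 32, runs 32→49
D: waits 49, runs 49→67
Sum = 0+4+9+17+32+49 = 111.
FIFO (arrival order): A B C D E F.
A: waits 0, runs 0→5
B: waits 5, runs 5→13
C: waits 13, runs 13→17
D: waits 17, runs 17→35
E: waits 35, runs 35→50
F: waits 50, runs 50→67
Sum = 0+5+13+17+35+50 = 120.
EDD (increasing due date): C A D E F B.
C: waits 0, runs 0→4
A: waits 4, runs 4→9
D: waits 9, runs 9→27
E: waits 27, runs 27→42
F: waits 42, runs 42→59
B: waits 59, runs 59→67
Sum = 0+4+9+27+42+59 = 141.
LPT 224, SPT 111, FIFO 120, EDD 141 → minimum 111.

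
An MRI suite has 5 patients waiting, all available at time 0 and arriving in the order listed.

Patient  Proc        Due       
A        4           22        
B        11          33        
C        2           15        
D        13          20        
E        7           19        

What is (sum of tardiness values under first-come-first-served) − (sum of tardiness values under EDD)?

20

FIFO (arrival order): A B C D E.
A: 0→4, due 22, tardiness 0
B: 4→15, due 33, tardiness 0
C: 15→17, due 15, tardiness 2
D: 17→30, due 20, tardiness 10
E: 30→37, due 19, tardiness 18
Sum = 0+0+2+10+18 = 30.
EDD (increasing due date): C E D A B.
C: 0→2, due 15, tardiness 0
E: 2→9, due 19, tardiness 0
D: 9→22, due 20, tardiness 2
A: 22→26, due 22, tardiness 4
B: 26→37, due 33, tardiness 4
Sum = 0+0+2+4+4 = 10.
Difference = 30 − 10 = 20.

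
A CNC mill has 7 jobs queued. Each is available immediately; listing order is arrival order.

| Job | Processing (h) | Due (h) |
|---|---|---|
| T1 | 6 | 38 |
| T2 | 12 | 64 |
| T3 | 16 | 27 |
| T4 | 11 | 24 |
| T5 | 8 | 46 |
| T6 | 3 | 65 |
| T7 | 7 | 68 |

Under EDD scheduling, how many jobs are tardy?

0

EDD (increasing due date): T4 T3 T1 T5 T2 T6 T7.
T4: 0→11, due 24, tardiness 0
T3: 11→27, due 27, tardiness 0
T1: 27→33, due 38, tardiness 0
T5: 33→41, due 46, tardiness 0
T2: 41→53, due 64, tardiness 0
T6: 53→56, due 65, tardiness 0
T7: 56→63, due 68, tardiness 0
Late jobs: 0.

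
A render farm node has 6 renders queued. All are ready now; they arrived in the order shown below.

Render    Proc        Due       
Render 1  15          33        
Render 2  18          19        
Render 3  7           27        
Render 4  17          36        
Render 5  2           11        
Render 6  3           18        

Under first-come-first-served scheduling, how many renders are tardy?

FIFO (arrival order): Render 1 Render 2 Render 3 Render 4 Render 5 Render 6.
Render 1: 0→15, due 33, tardiness 0
Render 2: 15→33, due 19, tardiness 14
Render 3: 33→40, due 27, tardiness 13
Render 4: 40→57, due 36, tardiness 21
Render 5: 57→59, due 11, tardiness 48
Render 6: 59→62, due 18, tardiness 44
Late renders: 5.

5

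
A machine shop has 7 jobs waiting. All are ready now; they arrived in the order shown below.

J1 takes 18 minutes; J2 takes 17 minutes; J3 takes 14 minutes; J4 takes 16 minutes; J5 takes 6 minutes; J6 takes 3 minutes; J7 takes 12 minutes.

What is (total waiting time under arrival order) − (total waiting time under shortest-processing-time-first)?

125

FIFO (arrival order): J1 J2 J3 J4 J5 J6 J7.
J1: waits 0, runs 0→18
J2: waits 18, runs 18→35
J3: waits 35, runs 35→49
J4: waits 49, runs 49→65
J5: waits 65, runs 65→71
J6: waits 71, runs 71→74
J7: waits 74, runs 74→86
Sum = 0+18+35+49+65+71+74 = 312.
SPT (increasing processing time): J6 J5 J7 J3 J4 J2 J1.
J6: waits 0, runs 0→3
J5: waits 3, runs 3→9
J7: waits 9, runs 9→21
J3: waits 21, runs 21→35
J4: waits 35, runs 35→51
J2: waits 51, runs 51→68
J1: waits 68, runs 68→86
Sum = 0+3+9+21+35+51+68 = 187.
Difference = 312 − 187 = 125.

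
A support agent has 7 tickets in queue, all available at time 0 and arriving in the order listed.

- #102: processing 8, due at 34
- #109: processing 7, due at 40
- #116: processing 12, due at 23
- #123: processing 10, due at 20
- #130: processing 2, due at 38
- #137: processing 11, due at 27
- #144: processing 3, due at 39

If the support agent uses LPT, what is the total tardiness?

55

LPT (decreasing processing time): #116 #137 #123 #102 #109 #144 #130.
#116: 0→12, due 23, tardiness 0
#137: 12→23, due 27, tardiness 0
#123: 23→33, due 20, tardiness 13
#102: 33→41, due 34, tardiness 7
#109: 41→48, due 40, tardiness 8
#144: 48→51, due 39, tardiness 12
#130: 51→53, due 38, tardiness 15
Sum = 0+0+13+7+8+12+15 = 55.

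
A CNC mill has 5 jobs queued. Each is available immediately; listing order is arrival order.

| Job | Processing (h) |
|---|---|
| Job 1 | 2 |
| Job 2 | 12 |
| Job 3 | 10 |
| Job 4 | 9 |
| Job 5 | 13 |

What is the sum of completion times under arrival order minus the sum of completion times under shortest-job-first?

6

FIFO (arrival order): Job 1 Job 2 Job 3 Job 4 Job 5.
Job 1: 0→2
Job 2: 2→14
Job 3: 14→24
Job 4: 24→33
Job 5: 33→46
Sum = 2+14+24+33+46 = 119.
SPT (increasing processing time): Job 1 Job 4 Job 3 Job 2 Job 5.
Job 1: 0→2
Job 4: 2→11
Job 3: 11→21
Job 2: 21→33
Job 5: 33→46
Sum = 2+11+21+33+46 = 113.
Difference = 119 − 113 = 6.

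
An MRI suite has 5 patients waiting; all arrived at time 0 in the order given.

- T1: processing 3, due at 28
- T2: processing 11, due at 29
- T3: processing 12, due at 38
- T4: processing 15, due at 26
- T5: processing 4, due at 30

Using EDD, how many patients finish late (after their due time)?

EDD (increasing due date): T4 T1 T2 T5 T3.
T4: 0→15, due 26, tardiness 0
T1: 15→18, due 28, tardiness 0
T2: 18→29, due 29, tardiness 0
T5: 29→33, due 30, tardiness 3
T3: 33→45, due 38, tardiness 7
Late patients: 2.

2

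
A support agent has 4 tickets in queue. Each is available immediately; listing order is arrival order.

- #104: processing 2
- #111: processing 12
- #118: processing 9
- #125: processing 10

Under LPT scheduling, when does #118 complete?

LPT (decreasing processing time): #111 #125 #118 #104.
#111: 0→12
#125: 12→22
#118: 22→31

31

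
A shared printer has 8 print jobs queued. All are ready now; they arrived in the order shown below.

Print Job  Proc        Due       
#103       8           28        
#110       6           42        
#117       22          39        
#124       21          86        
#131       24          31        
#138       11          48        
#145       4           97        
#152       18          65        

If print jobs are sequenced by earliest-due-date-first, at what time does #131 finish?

32

EDD (increasing due date): #103 #131 #117 #110 #138 #152 #124 #145.
#103: 0→8
#131: 8→32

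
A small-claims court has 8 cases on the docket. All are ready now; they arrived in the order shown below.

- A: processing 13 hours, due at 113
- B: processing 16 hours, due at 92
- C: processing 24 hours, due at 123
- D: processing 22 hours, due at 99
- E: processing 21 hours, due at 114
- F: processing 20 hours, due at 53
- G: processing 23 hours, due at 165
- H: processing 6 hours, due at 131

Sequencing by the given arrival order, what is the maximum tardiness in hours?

FIFO (arrival order): A B C D E F G H.
A: 0→13, due 113, tardiness 0
B: 13→29, due 92, tardiness 0
C: 29→53, due 123, tardiness 0
D: 53→75, due 99, tardiness 0
E: 75→96, due 114, tardiness 0
F: 96→116, due 53, tardiness 63
G: 116→139, due 165, tardiness 0
H: 139→145, due 131, tardiness 14
Maximum = 63.

63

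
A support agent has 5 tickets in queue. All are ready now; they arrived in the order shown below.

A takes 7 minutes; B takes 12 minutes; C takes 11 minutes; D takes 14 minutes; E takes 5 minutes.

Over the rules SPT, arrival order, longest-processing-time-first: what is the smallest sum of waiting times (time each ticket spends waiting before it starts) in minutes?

75

SPT (increasing processing time): E A C B D.
E: waits 0, runs 0→5
A: waits 5, runs 5→12
C: waits 12, runs 12→23
B: waits 23, runs 23→35
D: waits 35, runs 35→49
Sum = 0+5+12+23+35 = 75.
FIFO (arrival order): A B C D E.
A: waits 0, runs 0→7
B: waits 7, runs 7→19
C: waits 19, runs 19→30
D: waits 30, runs 30→44
E: waits 44, runs 44→49
Sum = 0+7+19+30+44 = 100.
LPT (decreasing processing time): D B C A E.
D: waits 0, runs 0→14
B: waits 14, runs 14→26
C: waits 26, runs 26→37
A: waits 37, runs 37→44
E: waits 44, runs 44→49
Sum = 0+14+26+37+44 = 121.
SPT 75, FIFO 100, LPT 121 → minimum 75.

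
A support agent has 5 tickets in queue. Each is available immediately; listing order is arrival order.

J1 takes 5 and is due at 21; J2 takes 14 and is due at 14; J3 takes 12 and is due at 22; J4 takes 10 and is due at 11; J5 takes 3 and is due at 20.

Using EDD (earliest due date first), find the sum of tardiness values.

EDD (increasing due date): J4 J2 J5 J1 J3.
J4: 0→10, due 11, tardiness 0
J2: 10→24, due 14, tardiness 10
J5: 24→27, due 20, tardiness 7
J1: 27→32, due 21, tardiness 11
J3: 32→44, due 22, tardiness 22
Sum = 0+10+7+11+22 = 50.

50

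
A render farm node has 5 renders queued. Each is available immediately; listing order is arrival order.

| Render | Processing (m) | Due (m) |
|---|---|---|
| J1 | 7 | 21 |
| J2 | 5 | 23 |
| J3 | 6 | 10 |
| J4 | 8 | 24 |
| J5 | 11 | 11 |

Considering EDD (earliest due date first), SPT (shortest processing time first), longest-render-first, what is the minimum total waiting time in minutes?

EDD (increasing due date): J3 J5 J1 J2 J4.
J3: waits 0, runs 0→6
J5: waits 6, runs 6→17
J1: waits 17, runs 17→24
J2: waits 24, runs 24→29
J4: waits 29, runs 29→37
Sum = 0+6+17+24+29 = 76.
SPT (increasing processing time): J2 J3 J1 J4 J5.
J2: waits 0, runs 0→5
J3: waits 5, runs 5→11
J1: waits 11, runs 11→18
J4: waits 18, runs 18→26
J5: waits 26, runs 26→37
Sum = 0+5+11+18+26 = 60.
LPT (decreasing processing time): J5 J4 J1 J3 J2.
J5: waits 0, runs 0→11
J4: waits 11, runs 11→19
J1: waits 19, runs 19→26
J3: waits 26, runs 26→32
J2: waits 32, runs 32→37
Sum = 0+11+19+26+32 = 88.
EDD 76, SPT 60, LPT 88 → minimum 60.

60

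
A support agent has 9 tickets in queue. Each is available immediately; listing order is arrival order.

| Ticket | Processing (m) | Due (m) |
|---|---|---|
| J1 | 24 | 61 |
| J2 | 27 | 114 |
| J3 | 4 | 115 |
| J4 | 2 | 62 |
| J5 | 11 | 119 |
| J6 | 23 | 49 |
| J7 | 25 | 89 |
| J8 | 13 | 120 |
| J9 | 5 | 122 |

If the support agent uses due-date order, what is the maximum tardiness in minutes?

EDD (increasing due date): J6 J1 J4 J7 J2 J3 J5 J8 J9.
J6: 0→23, due 49, tardiness 0
J1: 23→47, due 61, tardiness 0
J4: 47→49, due 62, tardiness 0
J7: 49→74, due 89, tardiness 0
J2: 74→101, due 114, tardiness 0
J3: 101→105, due 115, tardiness 0
J5: 105→116, due 119, tardiness 0
J8: 116→129, due 120, tardiness 9
J9: 129→134, due 122, tardiness 12
Maximum = 12.

12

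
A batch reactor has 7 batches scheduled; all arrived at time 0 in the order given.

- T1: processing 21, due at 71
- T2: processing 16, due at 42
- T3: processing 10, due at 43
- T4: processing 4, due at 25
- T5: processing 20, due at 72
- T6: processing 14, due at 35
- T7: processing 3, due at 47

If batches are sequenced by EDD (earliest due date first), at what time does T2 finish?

34

EDD (increasing due date): T4 T6 T2 T3 T7 T1 T5.
T4: 0→4
T6: 4→18
T2: 18→34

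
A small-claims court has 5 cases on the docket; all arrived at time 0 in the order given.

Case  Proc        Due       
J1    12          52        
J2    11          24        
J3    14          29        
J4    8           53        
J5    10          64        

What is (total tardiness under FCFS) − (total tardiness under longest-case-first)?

-7

FIFO (arrival order): J1 J2 J3 J4 J5.
J1: 0→12, due 52, tardiness 0
J2: 12→23, due 24, tardiness 0
J3: 23→37, due 29, tardiness 8
J4: 37→45, due 53, tardiness 0
J5: 45→55, due 64, tardiness 0
Sum = 0+0+8+0+0 = 8.
LPT (decreasing processing time): J3 J1 J2 J5 J4.
J3: 0→14, due 29, tardiness 0
J1: 14→26, due 52, tardiness 0
J2: 26→37, due 24, tardiness 13
J5: 37→47, due 64, tardiness 0
J4: 47→55, due 53, tardiness 2
Sum = 0+0+13+0+2 = 15.
Difference = 8 − 15 = -7.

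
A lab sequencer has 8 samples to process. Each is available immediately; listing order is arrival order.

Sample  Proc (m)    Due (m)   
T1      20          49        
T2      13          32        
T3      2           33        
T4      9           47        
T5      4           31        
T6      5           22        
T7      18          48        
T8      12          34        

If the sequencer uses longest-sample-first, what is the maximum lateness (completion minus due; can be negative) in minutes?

55

LPT (decreasing processing time): T1 T7 T2 T8 T4 T6 T5 T3.
T1: 0→20, due 49, lateness -29
T7: 20→38, due 48, lateness -10
T2: 38→51, due 32, lateness 19
T8: 51→63, due 34, lateness 29
T4: 63→72, due 47, lateness 25
T6: 72→77, due 22, lateness 55
T5: 77→81, due 31, lateness 50
T3: 81→83, due 33, lateness 50
Maximum = 55.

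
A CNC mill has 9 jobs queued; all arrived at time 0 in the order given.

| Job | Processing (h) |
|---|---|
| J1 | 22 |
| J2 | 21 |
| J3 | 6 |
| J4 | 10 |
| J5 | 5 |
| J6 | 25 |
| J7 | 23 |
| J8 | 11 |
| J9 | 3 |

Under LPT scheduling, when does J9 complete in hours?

126

LPT (decreasing processing time): J6 J7 J1 J2 J8 J4 J3 J5 J9.
J6: 0→25
J7: 25→48
J1: 48→70
J2: 70→91
J8: 91→102
J4: 102→112
J3: 112→118
J5: 118→123
J9: 123→126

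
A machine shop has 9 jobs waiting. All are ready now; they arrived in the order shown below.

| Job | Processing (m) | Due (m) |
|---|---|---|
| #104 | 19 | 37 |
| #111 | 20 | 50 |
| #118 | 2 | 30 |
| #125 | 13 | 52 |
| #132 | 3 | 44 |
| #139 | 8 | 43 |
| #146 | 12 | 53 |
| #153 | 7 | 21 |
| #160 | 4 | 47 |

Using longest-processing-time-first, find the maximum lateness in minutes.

58

LPT (decreasing processing time): #111 #104 #125 #146 #139 #153 #160 #132 #118.
#111: 0→20, due 50, lateness -30
#104: 20→39, due 37, lateness 2
#125: 39→52, due 52, lateness 0
#146: 52→64, due 53, lateness 11
#139: 64→72, due 43, lateness 29
#153: 72→79, due 21, lateness 58
#160: 79→83, due 47, lateness 36
#132: 83→86, due 44, lateness 42
#118: 86→88, due 30, lateness 58
Maximum = 58.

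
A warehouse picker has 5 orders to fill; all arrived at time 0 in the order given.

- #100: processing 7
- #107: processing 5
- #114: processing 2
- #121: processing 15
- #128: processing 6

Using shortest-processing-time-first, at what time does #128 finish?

13

SPT (increasing processing time): #114 #107 #128 #100 #121.
#114: 0→2
#107: 2→7
#128: 7→13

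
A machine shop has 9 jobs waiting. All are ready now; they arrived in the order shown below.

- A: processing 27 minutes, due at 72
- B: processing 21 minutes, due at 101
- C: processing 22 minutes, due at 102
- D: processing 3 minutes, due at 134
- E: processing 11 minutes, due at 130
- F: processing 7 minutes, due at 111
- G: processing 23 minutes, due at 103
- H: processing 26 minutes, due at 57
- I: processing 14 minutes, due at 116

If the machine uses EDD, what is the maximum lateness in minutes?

24

EDD (increasing due date): H A B C G F I E D.
H: 0→26, due 57, lateness -31
A: 26→53, due 72, lateness -19
B: 53→74, due 101, lateness -27
C: 74→96, due 102, lateness -6
G: 96→119, due 103, lateness 16
F: 119→126, due 111, lateness 15
I: 126→140, due 116, lateness 24
E: 140→151, due 130, lateness 21
D: 151→154, due 134, lateness 20
Maximum = 24.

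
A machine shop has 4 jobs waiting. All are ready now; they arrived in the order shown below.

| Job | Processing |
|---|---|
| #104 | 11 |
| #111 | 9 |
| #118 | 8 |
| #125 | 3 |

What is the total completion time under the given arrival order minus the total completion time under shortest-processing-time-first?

25

FIFO (arrival order): #104 #111 #118 #125.
#104: 0→11
#111: 11→20
#118: 20→28
#125: 28→31
Sum = 11+20+28+31 = 90.
SPT (increasing processing time): #125 #118 #111 #104.
#125: 0→3
#118: 3→11
#111: 11→20
#104: 20→31
Sum = 3+11+20+31 = 65.
Difference = 90 − 65 = 25.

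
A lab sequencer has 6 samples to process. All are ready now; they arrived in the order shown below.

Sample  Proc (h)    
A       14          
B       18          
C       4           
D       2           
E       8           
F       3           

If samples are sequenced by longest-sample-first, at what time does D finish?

LPT (decreasing processing time): B A E C F D.
B: 0→18
A: 18→32
E: 32→40
C: 40→44
F: 44→47
D: 47→49

49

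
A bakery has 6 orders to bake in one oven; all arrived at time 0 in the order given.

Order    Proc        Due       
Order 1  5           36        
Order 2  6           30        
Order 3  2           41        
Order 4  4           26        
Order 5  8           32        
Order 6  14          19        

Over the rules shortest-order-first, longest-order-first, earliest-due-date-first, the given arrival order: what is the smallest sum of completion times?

SPT (increasing processing time): Order 3 Order 4 Order 1 Order 2 Order 5 Order 6.
Order 3: 0→2
Order 4: 2→6
Order 1: 6→11
Order 2: 11→17
Order 5: 17→25
Order 6: 25→39
Sum = 2+6+11+17+25+39 = 100.
LPT (decreasing processing time): Order 6 Order 5 Order 2 Order 1 Order 4 Order 3.
Order 6: 0→14
Order 5: 14→22
Order 2: 22→28
Order 1: 28→33
Order 4: 33→37
Order 3: 37→39
Sum = 14+22+28+33+37+39 = 173.
EDD (increasing due date): Order 6 Order 4 Order 2 Order 5 Order 1 Order 3.
Order 6: 0→14
Order 4: 14→18
Order 2: 18→24
Order 5: 24→32
Order 1: 32→37
Order 3: 37→39
Sum = 14+18+24+32+37+39 = 164.
FIFO (arrival order): Order 1 Order 2 Order 3 Order 4 Order 5 Order 6.
Order 1: 0→5
Order 2: 5→11
Order 3: 11→13
Order 4: 13→17
Order 5: 17→25
Order 6: 25→39
Sum = 5+11+13+17+25+39 = 110.
SPT 100, LPT 173, EDD 164, FIFO 110 → minimum 100.

100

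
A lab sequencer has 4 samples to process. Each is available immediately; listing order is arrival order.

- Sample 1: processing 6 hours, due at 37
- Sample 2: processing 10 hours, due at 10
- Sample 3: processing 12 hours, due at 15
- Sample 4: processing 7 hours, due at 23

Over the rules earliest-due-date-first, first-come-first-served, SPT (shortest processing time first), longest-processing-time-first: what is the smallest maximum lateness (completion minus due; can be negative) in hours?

EDD (increasing due date): Sample 2 Sample 3 Sample 4 Sample 1.
Sample 2: 0→10, due 10, lateness 0
Sample 3: 10→22, due 15, lateness 7
Sample 4: 22→29, due 23, lateness 6
Sample 1: 29→35, due 37, lateness -2
Maximum = 7.
FIFO (arrival order): Sample 1 Sample 2 Sample 3 Sample 4.
Sample 1: 0→6, due 37, lateness -31
Sample 2: 6→16, due 10, lateness 6
Sample 3: 16→28, due 15, lateness 13
Sample 4: 28→35, due 23, lateness 12
Maximum = 13.
SPT (increasing processing time): Sample 1 Sample 4 Sample 2 Sample 3.
Sample 1: 0→6, due 37, lateness -31
Sample 4: 6→13, due 23, lateness -10
Sample 2: 13→23, due 10, lateness 13
Sample 3: 23→35, due 15, lateness 20
Maximum = 20.
LPT (decreasing processing time): Sample 3 Sample 2 Sample 4 Sample 1.
Sample 3: 0→12, due 15, lateness -3
Sample 2: 12→22, due 10, lateness 12
Sample 4: 22→29, due 23, lateness 6
Sample 1: 29→35, due 37, lateness -2
Maximum = 12.
EDD 7, FIFO 13, SPT 20, LPT 12 → minimum 7.

7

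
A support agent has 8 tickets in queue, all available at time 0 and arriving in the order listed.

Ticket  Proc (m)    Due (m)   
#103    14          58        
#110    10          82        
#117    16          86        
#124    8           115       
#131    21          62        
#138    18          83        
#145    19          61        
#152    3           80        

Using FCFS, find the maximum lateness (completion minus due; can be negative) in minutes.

45

FIFO (arrival order): #103 #110 #117 #124 #131 #138 #145 #152.
#103: 0→14, due 58, lateness -44
#110: 14→24, due 82, lateness -58
#117: 24→40, due 86, lateness -46
#124: 40→48, due 115, lateness -67
#131: 48→69, due 62, lateness 7
#138: 69→87, due 83, lateness 4
#145: 87→106, due 61, lateness 45
#152: 106→109, due 80, lateness 29
Maximum = 45.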